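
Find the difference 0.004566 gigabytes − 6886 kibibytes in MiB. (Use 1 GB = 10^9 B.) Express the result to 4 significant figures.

-2.370 MiB

0.004566 GB = 4.35448 MiB and 6886 KiB = 6.72461 MiB.
4.35448 − 6.72461 ≈ -2.370 MiB.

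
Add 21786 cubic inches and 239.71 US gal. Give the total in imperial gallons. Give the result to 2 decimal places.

278.13 imp gal

21786 in³ = 78.5309 imp gal and 239.71 US gal = 199.600 imp gal.
78.5309 + 199.600 ≈ 278.13 imp gal.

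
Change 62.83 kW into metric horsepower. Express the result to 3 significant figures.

85.4 PS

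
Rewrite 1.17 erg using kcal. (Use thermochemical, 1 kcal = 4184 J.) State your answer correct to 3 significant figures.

2.80e-11 kcal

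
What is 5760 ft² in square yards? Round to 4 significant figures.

640.0 yd²

1 ft² = 0.111111 yd².
Then 5760 × 0.111111 ≈ 640.0 yd².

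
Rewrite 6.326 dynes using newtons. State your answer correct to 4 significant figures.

1 dyn = 1.00000 × 10^-5 N.
6.326 × 1.00000 × 10^-5 ≈ 6.326 × 10^-5 N.

6.326 × 10^-5 newtons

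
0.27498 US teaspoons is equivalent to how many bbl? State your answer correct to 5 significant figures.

1 US tsp = 3.10020 × 10^-5 bbl.
0.27498 × 3.10020 × 10^-5 ≈ 8.5249 × 10^-6 bbl.

8.5249 × 10^-6 oil barrels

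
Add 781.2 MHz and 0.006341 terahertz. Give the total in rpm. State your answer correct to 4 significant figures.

781.2 MHz = 4.68720 × 10^10 rpm and 0.006341 THz = 3.80460 × 10^11 rpm.
4.68720 × 10^10 + 3.80460 × 10^11 ≈ 4.273 × 10^11 rpm.

4.273 × 10^11 revolutions per minute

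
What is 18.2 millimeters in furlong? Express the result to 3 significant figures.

9.05 × 10^-5 furlong

1 millimeter = 4.97097 × 10^-6 furlong.
Thus 18.2 × 4.97097 × 10^-6 ≈ 9.05 × 10^-5 furlong.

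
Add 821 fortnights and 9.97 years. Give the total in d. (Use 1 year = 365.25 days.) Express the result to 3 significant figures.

821 fortnight = 11494.0 d and 9.97 yr = 3641.54 d.
11494.0 + 3641.54 ≈ 15100 d.

15100 days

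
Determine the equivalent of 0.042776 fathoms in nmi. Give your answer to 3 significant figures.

4.22 × 10^-5 nmi

1 fathom = 0.000987473 nmi.
Then 0.042776 × 0.000987473 ≈ 4.22 × 10^-5 nmi.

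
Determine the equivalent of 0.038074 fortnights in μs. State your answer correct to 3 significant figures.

4.61 × 10^10 μs

1 fortnight = 1.20960 × 10^12 μs.
0.038074 × 1.20960 × 10^12 ≈ 4.61 × 10^10 μs.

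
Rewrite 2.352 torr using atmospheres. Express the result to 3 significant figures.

0.00309 atm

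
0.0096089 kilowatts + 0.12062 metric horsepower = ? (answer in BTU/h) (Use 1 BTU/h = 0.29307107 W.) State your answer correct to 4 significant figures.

335.5 BTU/h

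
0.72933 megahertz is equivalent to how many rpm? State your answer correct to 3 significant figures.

1 MHz = 6.00000e+7 revolutions per minute.
So 0.72933 × 6.00000e+7 ≈ 4.38e+7 rpm.

4.38e+7 revolutions per minute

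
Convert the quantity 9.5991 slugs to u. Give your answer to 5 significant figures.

8.4363e+28 u

1 slug = 8.78865e+27 u.
Then 9.5991 × 8.78865e+27 ≈ 8.4363e+28 u.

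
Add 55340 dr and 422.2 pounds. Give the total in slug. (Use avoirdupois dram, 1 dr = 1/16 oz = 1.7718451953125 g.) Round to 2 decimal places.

55340 dr = 6.71883 slug and 422.2 lb = 13.1224 slug.
6.71883 + 13.1224 ≈ 19.84 slug.

19.84 slugs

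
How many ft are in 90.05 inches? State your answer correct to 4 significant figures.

7.504 ft

1 inch = 0.0833333 feet.
So 90.05 × 0.0833333 ≈ 7.504 ft.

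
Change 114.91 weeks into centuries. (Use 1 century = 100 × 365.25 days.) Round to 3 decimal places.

1 wk = 0.000191650 century.
Thus 114.91 × 0.000191650 ≈ 0.022 century.

0.022 century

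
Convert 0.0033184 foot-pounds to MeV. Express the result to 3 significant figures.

1 foot-pound = 8.46235e+12 MeV.
Then 0.0033184 × 8.46235e+12 ≈ 2.81e+10 MeV.

2.81e+10 MeV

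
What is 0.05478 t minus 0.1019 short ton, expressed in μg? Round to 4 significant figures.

-3.766e+10 μg

0.05478 t = 5.47800e+10 μg and 0.1019 short ton = 9.24421e+10 μg.
5.47800e+10 − 9.24421e+10 ≈ -3.766e+10 μg.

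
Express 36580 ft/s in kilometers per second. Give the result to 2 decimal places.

11.15 km/s

1 foot per second = 0.000304800 km/s.
Then 36580 × 0.000304800 ≈ 11.15 km/s.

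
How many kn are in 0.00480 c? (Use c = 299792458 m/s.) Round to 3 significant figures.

1 c = 5.82750e+8 kn.
Thus 0.00480 × 5.82750e+8 ≈ 2.80e+6 kn.

2.80e+6 kn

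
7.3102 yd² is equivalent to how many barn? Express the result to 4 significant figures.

6.112e+28 barn

1 square yard = 8.36127e+27 barns.
So 7.3102 × 8.36127e+27 ≈ 6.112e+28 barn.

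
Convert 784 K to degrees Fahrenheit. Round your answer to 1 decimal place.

951.5 °F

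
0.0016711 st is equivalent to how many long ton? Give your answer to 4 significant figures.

1 stone = 0.00625000 long ton.
0.0016711 × 0.00625000 ≈ 1.044 × 10^-5 long ton.

1.044 × 10^-5 long tons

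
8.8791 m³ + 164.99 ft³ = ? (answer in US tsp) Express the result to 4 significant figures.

2.749 × 10^6 US tsp

8.8791 m³ = 1.80143 × 10^6 US tsp and 164.99 ft³ = 947874 US tsp.
1.80143 × 10^6 + 947874 ≈ 2.749 × 10^6 US tsp.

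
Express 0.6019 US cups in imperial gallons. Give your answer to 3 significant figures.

1 US cup = 0.0520421 imp gal.
0.6019 × 0.0520421 ≈ 0.0313 imp gal.

0.0313 imp gal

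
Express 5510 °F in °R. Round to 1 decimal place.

5969.7 °R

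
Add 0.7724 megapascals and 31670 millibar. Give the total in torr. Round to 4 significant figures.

0.7724 MPa = 5793.48 torr and 31670 mbar = 23754.5 torr.
5793.48 + 23754.5 ≈ 29550 torr.

29550 torr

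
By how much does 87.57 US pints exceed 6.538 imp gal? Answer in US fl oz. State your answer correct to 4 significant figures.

396.1 US fl oz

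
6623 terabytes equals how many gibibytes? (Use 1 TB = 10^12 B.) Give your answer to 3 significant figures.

1 terabyte = 931.323 gibibytes.
Then 6623 × 931.323 ≈ 6.17e+6 GiB.

6.17e+6 GiB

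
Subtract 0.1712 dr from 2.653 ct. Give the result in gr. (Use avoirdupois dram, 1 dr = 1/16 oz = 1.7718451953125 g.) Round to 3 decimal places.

3.507 gr

2.653 ct = 8.18841 gr and 0.1712 dr = 4.68125 gr.
8.18841 − 4.68125 ≈ 3.507 gr.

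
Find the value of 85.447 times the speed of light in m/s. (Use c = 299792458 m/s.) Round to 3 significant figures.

1 c = 2.99792e+8 m/s.
Thus 85.447 × 2.99792e+8 ≈ 2.56e+10 m/s.

2.56e+10 m/s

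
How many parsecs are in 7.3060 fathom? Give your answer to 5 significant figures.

1 fathom = 5.92674e-17 pc.
7.3060 × 5.92674e-17 ≈ 4.3301e-16 pc.

4.3301e-16 parsecs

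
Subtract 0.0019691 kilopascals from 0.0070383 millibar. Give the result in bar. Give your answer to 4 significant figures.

0.0070383 mbar = 7.03830 × 10^-6 bar and 0.0019691 kPa = 1.96910 × 10^-5 bar.
7.03830 × 10^-6 − 1.96910 × 10^-5 ≈ -1.265 × 10^-5 bar.

-1.265 × 10^-5 bar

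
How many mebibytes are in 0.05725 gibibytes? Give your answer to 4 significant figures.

58.62 MiB

1 GiB = 1024.00 mebibytes.
0.05725 × 1024.00 ≈ 58.62 MiB.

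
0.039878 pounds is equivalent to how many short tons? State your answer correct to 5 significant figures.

1.9939e-5 short tons

1 pound = 0.000500000 short ton.
0.039878 × 0.000500000 ≈ 1.9939e-5 short ton.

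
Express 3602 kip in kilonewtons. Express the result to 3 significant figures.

16000 kN

1 kip = 4.44822 kilonewtons.
Then 3602 × 4.44822 ≈ 16000 kN.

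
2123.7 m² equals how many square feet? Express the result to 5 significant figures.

22859 square feet

1 square meter = 10.7639 ft².
Thus 2123.7 × 10.7639 ≈ 22859 ft².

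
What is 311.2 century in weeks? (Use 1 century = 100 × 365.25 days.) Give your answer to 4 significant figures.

1 century = 5217.86 weeks.
Thus 311.2 × 5217.86 ≈ 1.624 × 10^6 wk.

1.624 × 10^6 weeks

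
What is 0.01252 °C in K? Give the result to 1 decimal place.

273.2 kelvins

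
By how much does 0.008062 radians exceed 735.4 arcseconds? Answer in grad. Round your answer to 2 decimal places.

0.29 grad

0.008062 rad = 0.513243 grad and 735.4 arcsec = 0.226975 grad.
0.513243 − 0.226975 ≈ 0.29 grad.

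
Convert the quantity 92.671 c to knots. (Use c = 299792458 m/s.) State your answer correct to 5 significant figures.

5.4004e+10 knots

1 speed of light = 5.82750e+8 kn.
So 92.671 × 5.82750e+8 ≈ 5.4004e+10 kn.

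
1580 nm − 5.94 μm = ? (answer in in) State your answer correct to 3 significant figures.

1580 nm = 6.22047e-5 in and 5.94 μm = 0.000233858 in.
6.22047e-5 − 0.000233858 ≈ -0.000172 in.

-0.000172 in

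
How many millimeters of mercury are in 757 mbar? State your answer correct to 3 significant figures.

568 millimeters of mercury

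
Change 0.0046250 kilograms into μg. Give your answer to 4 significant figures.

4.625e+6 μg

1 kilogram = 1.00000e+9 μg.
0.0046250 × 1.00000e+9 ≈ 4.625e+6 μg.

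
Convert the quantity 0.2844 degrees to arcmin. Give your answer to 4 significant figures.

1 ° = 60.0000 arcmin.
So 0.2844 × 60.0000 ≈ 17.06 arcmin.

17.06 arcminutes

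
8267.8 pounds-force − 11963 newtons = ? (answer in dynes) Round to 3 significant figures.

8267.8 lbf = 3.67770 × 10^9 dyn and 11963 N = 1.19630 × 10^9 dyn.
3.67770 × 10^9 − 1.19630 × 10^9 ≈ 2.48 × 10^9 dyn.

2.48 × 10^9 dynes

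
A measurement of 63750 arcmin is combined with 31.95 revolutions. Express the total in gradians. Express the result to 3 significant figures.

63750 arcmin = 1180.56 grad and 31.95 rev = 12780.0 grad.
1180.56 + 12780.0 ≈ 14000 grad.

14000 grad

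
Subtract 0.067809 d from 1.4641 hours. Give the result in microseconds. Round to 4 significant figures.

-5.879 × 10^8 microseconds

1.4641 h = 5.27076 × 10^9 μs and 0.067809 d = 5.85870 × 10^9 μs.
5.27076 × 10^9 − 5.85870 × 10^9 ≈ -5.879 × 10^8 μs.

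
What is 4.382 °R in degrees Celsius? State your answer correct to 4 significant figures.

°R = (°C + 273.15) × 9/5.
Applying the formula gives -270.7 °C.

-270.7 °C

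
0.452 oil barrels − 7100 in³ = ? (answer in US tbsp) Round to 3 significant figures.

-3010 US tablespoons

0.452 bbl = 4859.90 US tbsp and 7100 in³ = 7868.40 US tbsp.
4859.90 − 7868.40 ≈ -3010 US tbsp.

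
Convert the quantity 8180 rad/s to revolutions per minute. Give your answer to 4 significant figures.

1 rad/s = 9.54930 revolutions per minute.
So 8180 × 9.54930 ≈ 78110 rpm.

78110 revolutions per minute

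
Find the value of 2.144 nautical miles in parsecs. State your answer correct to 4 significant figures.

1.287e-13 parsecs

1 nautical mile = 6.00192e-14 parsecs.
2.144 × 6.00192e-14 ≈ 1.287e-13 pc.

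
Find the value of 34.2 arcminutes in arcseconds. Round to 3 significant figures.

2050 arcseconds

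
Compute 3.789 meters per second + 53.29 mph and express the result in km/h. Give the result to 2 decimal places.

3.789 m/s = 13.6404 km/h and 53.29 mph = 85.7619 km/h.
13.6404 + 85.7619 ≈ 99.40 km/h.

99.40 km/h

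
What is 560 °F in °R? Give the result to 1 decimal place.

°R = °F + 459.67.
Applying the formula gives 1019.7 °R.

1019.7 °R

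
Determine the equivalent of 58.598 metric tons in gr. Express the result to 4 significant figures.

9.043e+8 gr

1 metric ton = 1.54324e+7 gr.
58.598 × 1.54324e+7 ≈ 9.043e+8 gr.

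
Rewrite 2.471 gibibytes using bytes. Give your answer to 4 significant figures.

2.653e+9 bytes

1 GiB = 1.07374e+9 bytes.
Thus 2.471 × 1.07374e+9 ≈ 2.653e+9 B.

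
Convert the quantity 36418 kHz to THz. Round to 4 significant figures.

3.642e-5 terahertz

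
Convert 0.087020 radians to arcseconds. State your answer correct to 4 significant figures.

17950 arcseconds

1 rad = 206265 arcsec.
Thus 0.087020 × 206265 ≈ 17950 arcsec.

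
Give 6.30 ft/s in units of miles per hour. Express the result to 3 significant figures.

4.30 miles per hour

1 ft/s = 0.681818 mph.
So 6.30 × 0.681818 ≈ 4.30 mph.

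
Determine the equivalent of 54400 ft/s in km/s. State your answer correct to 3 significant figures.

1 ft/s = 0.000304800 km/s.
Thus 54400 × 0.000304800 ≈ 16.6 km/s.

16.6 km/s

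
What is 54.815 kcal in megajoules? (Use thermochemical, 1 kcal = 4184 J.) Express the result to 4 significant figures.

0.2293 megajoules

1 kilocalorie = 0.00418400 megajoules.
54.815 × 0.00418400 ≈ 0.2293 MJ.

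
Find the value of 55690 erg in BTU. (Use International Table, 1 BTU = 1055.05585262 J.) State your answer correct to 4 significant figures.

5.278 × 10^-6 BTU

1 erg = 9.47817 × 10^-11 British thermal units.
Then 55690 × 9.47817 × 10^-11 ≈ 5.278 × 10^-6 BTU.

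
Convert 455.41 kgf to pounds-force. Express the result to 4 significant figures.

1 kgf = 2.20462 pounds-force.
455.41 × 2.20462 ≈ 1004 lbf.

1004 lbf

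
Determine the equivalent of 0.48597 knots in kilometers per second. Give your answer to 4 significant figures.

0.0002500 km/s

1 kn = 0.000514444 km/s.
0.48597 × 0.000514444 ≈ 0.0002500 km/s.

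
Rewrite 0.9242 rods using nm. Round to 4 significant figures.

4.648 × 10^9 nm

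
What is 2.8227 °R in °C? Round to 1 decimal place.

°R = (°C + 273.15) × 9/5.
Applying the formula gives -271.6 °C.

-271.6 °C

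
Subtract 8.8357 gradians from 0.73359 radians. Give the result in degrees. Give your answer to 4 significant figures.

34.08 °

0.73359 rad = 42.0316 ° and 8.8357 grad = 7.95213 °.
42.0316 − 7.95213 ≈ 34.08 °.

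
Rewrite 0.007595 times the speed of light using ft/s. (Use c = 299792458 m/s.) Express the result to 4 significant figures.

7.470 × 10^6 feet per second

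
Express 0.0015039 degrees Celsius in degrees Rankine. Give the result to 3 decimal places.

491.673 °R

°R = (°C + 273.15) × 9/5.
Applying the formula gives 491.673 °R.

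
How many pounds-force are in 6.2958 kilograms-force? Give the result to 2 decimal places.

1 kilogram-force = 2.20462 lbf.
Then 6.2958 × 2.20462 ≈ 13.88 lbf.

13.88 lbf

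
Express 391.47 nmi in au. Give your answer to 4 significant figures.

4.846e-6 astronomical units

1 nautical mile = 1.23799e-8 astronomical units.
So 391.47 × 1.23799e-8 ≈ 4.846e-6 au.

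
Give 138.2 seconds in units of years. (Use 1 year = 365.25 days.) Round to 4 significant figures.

4.379e-6 years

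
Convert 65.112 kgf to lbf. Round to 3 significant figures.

1 kgf = 2.20462 pounds-force.
So 65.112 × 2.20462 ≈ 144 lbf.

144 pounds-force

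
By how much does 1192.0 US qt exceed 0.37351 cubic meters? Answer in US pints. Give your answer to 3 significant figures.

1590 US pt

1192.0 US qt = 2384.00 US pt and 0.37351 m³ = 789.367 US pt.
2384.00 − 789.367 ≈ 1590 US pt.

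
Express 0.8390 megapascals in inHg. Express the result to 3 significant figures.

1 megapascal = 295.300 inHg.
Then 0.8390 × 295.300 ≈ 248 inHg.

248 inches of mercury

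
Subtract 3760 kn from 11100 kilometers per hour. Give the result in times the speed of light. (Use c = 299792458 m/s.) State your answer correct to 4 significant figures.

3.833e-6 times the speed of light

11100 km/h = 1.02849e-5 c and 3760 kn = 6.45217e-6 c.
1.02849e-5 − 6.45217e-6 ≈ 3.833e-6 c.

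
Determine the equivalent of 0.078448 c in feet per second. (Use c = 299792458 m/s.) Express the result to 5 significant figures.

7.7159e+7 feet per second

1 speed of light = 9.83571e+8 ft/s.
Then 0.078448 × 9.83571e+8 ≈ 7.7159e+7 ft/s.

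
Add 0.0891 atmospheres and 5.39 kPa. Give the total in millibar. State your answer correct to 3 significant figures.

0.0891 atm = 90.2806 mbar and 5.39 kPa = 53.9000 mbar.
90.2806 + 53.9000 ≈ 144 mbar.

144 millibar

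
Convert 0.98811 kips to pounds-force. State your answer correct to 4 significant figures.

988.1 lbf

1 kip = 1000.00 lbf.
Thus 0.98811 × 1000.00 ≈ 988.1 lbf.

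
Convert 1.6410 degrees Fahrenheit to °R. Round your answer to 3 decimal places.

461.311 °R

°R = °F + 459.67.
Applying the formula gives 461.311 °R.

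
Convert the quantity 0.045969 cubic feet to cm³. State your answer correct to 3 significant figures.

1 cubic foot = 28316.8 cm³.
So 0.045969 × 28316.8 ≈ 1300 cm³.

1300 cm³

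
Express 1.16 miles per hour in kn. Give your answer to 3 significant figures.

1 mile per hour = 0.868976 knots.
Thus 1.16 × 0.868976 ≈ 1.01 kn.

1.01 knots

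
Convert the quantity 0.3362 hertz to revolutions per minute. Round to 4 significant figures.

20.17 rpm

1 Hz = 60.0000 revolutions per minute.
Thus 0.3362 × 60.0000 ≈ 20.17 rpm.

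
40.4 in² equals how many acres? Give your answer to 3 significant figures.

6.44 × 10^-6 acres

1 in² = 1.59423 × 10^-7 acres.
Thus 40.4 × 1.59423 × 10^-7 ≈ 6.44 × 10^-6 acre.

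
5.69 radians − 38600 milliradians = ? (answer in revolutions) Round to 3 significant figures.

-5.24 rev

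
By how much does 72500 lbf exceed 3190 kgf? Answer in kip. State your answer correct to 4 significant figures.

65.47 kip

72500 lbf = 72.5000 kip and 3190 kgf = 7.03275 kip.
72.5000 − 7.03275 ≈ 65.47 kip.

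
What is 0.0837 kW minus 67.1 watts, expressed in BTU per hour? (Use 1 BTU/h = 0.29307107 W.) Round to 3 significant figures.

56.6 BTU/h

0.0837 kW = 285.596 BTU/h and 67.1 W = 228.955 BTU/h.
285.596 − 228.955 ≈ 56.6 BTU/h.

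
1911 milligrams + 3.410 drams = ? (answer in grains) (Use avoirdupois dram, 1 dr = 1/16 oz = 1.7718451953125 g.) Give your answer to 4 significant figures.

122.7 gr

1911 mg = 29.4912 gr and 3.410 dr = 93.2422 gr.
29.4912 + 93.2422 ≈ 122.7 gr.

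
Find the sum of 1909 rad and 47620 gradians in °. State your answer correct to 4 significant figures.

1909 rad = 109378 ° and 47620 grad = 42858.0 °.
109378 + 42858.0 ≈ 152200 °.

152200 degrees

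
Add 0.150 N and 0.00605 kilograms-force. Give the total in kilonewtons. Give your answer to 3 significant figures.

0.000209 kilonewtons

0.150 N = 0.000150000 kN and 0.00605 kgf = 5.93302 × 10^-5 kN.
0.000150000 + 5.93302 × 10^-5 ≈ 0.000209 kN.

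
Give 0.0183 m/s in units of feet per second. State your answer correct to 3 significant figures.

1 m/s = 3.28084 ft/s.
So 0.0183 × 3.28084 ≈ 0.0600 ft/s.

0.0600 ft/s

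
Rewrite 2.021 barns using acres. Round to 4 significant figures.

4.994e-32 acre

1 barn = 2.47105e-32 acres.
Then 2.021 × 2.47105e-32 ≈ 4.994e-32 acre.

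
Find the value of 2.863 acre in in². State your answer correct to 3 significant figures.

1 acre = 6.27264 × 10^6 in².
So 2.863 × 6.27264 × 10^6 ≈ 1.80 × 10^7 in².

1.80 × 10^7 in²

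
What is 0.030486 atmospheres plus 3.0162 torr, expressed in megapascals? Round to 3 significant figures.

0.030486 atm = 0.00308899 MPa and 3.0162 torr = 0.000402127 MPa.
0.00308899 + 0.000402127 ≈ 0.00349 MPa.

0.00349 MPa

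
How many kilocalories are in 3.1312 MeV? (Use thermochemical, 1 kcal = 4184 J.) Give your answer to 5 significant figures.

1 MeV = 3.82929 × 10^-17 kilocalories.
So 3.1312 × 3.82929 × 10^-17 ≈ 1.1990 × 10^-16 kcal.

1.1990 × 10^-16 kcal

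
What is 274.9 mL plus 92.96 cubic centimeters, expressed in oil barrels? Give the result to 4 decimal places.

0.0023 bbl

274.9 mL = 0.00172907 bbl and 92.96 cm³ = 0.000584701 bbl.
0.00172907 + 0.000584701 ≈ 0.0023 bbl.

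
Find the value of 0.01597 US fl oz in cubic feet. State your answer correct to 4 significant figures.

1.668e-5 ft³

1 US fl oz = 0.00104438 cubic feet.
Then 0.01597 × 0.00104438 ≈ 1.668e-5 ft³.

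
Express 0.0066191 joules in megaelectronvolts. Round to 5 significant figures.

4.1313e+10 megaelectronvolts

1 J = 6.24151e+12 MeV.
So 0.0066191 × 6.24151e+12 ≈ 4.1313e+10 MeV.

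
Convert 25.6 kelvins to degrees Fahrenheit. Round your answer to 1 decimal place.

K = (°F + 459.67) × 5/9.
Applying the formula gives -413.6 °F.

-413.6 degrees Fahrenheit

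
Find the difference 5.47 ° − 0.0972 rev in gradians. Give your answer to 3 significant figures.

-32.8 gradians

5.47 ° = 6.07778 grad and 0.0972 rev = 38.8800 grad.
6.07778 − 38.8800 ≈ -32.8 grad.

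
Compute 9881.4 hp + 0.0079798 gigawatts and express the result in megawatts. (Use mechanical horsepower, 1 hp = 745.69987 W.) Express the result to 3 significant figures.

9881.4 hp = 7.36856 MW and 0.0079798 GW = 7.97980 MW.
7.36856 + 7.97980 ≈ 15.3 MW.

15.3 MW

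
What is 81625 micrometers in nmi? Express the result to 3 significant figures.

4.41e-5 nmi

1 μm = 5.39957e-10 nmi.
So 81625 × 5.39957e-10 ≈ 4.41e-5 nmi.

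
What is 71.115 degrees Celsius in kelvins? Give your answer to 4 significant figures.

344.3 K

K = °C + 273.15.
Applying the formula gives 344.3 K.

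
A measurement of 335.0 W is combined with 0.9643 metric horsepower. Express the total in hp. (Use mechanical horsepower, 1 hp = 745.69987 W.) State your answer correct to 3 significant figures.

1.40 hp

335.0 W = 0.449242 hp and 0.9643 PS = 0.951108 hp.
0.449242 + 0.951108 ≈ 1.40 hp.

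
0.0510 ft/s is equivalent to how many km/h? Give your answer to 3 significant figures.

1 ft/s = 1.09728 km/h.
Then 0.0510 × 1.09728 ≈ 0.0560 km/h.

0.0560 km/h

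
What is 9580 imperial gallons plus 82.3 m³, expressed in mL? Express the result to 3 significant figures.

1.26 × 10^8 mL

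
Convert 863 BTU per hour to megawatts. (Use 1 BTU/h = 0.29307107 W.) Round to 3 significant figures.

1 BTU/h = 2.93071 × 10^-7 MW.
So 863 × 2.93071 × 10^-7 ≈ 0.000253 MW.

0.000253 megawatts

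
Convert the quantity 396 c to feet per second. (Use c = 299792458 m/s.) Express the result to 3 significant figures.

1 c = 9.83571 × 10^8 ft/s.
Thus 396 × 9.83571 × 10^8 ≈ 3.89 × 10^11 ft/s.

3.89 × 10^11 feet per second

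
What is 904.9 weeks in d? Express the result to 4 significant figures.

1 wk = 7.00000 days.
Thus 904.9 × 7.00000 ≈ 6334 d.

6334 d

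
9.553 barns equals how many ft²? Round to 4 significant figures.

1.028 × 10^-26 ft²

1 barn = 1.07639 × 10^-27 ft².
So 9.553 × 1.07639 × 10^-27 ≈ 1.028 × 10^-26 ft².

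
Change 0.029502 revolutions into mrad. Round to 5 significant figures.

1 rev = 6283.19 milliradians.
Then 0.029502 × 6283.19 ≈ 185.37 mrad.

185.37 milliradians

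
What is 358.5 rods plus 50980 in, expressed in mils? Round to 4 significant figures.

358.5 rod = 7.09830 × 10^7 mil and 50980 in = 5.09800 × 10^7 mil.
7.09830 × 10^7 + 5.09800 × 10^7 ≈ 1.220 × 10^8 mil.

1.220 × 10^8 mil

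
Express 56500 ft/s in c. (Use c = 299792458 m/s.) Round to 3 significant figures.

5.74e-5 c

1 foot per second = 1.01670e-9 c.
Then 56500 × 1.01670e-9 ≈ 5.74e-5 c.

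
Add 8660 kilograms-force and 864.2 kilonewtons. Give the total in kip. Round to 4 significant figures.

8660 kgf = 19.0920 kip and 864.2 kN = 194.280 kip.
19.0920 + 194.280 ≈ 213.4 kip.

213.4 kip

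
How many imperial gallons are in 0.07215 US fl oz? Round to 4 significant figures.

1 US fluid ounce = 0.00650527 imp gal.
Then 0.07215 × 0.00650527 ≈ 0.0004694 imp gal.

0.0004694 imp gal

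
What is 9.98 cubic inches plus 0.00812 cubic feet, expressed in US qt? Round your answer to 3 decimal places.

0.416 US qt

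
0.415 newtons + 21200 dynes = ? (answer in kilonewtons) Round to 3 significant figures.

0.000627 kN

0.415 N = 0.000415000 kN and 21200 dyn = 0.000212000 kN.
0.000415000 + 0.000212000 ≈ 0.000627 kN.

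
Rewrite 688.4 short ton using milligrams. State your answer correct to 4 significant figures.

6.245e+11 mg

1 short ton = 9.07185e+8 milligrams.
So 688.4 × 9.07185e+8 ≈ 6.245e+11 mg.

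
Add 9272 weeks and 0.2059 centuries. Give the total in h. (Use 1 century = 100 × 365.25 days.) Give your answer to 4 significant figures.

1.738e+6 hours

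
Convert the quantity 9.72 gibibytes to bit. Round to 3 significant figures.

8.35 × 10^10 bits

1 gibibyte = 8.58993 × 10^9 bits.
Then 9.72 × 8.58993 × 10^9 ≈ 8.35 × 10^10 bit.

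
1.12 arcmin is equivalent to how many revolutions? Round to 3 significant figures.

5.19 × 10^-5 rev

1 arcminute = 4.62963 × 10^-5 rev.
1.12 × 4.62963 × 10^-5 ≈ 5.19 × 10^-5 rev.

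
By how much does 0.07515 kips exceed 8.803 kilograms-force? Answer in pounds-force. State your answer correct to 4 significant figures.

55.74 lbf

0.07515 kip = 75.1500 lbf and 8.803 kgf = 19.4073 lbf.
75.1500 − 19.4073 ≈ 55.74 lbf.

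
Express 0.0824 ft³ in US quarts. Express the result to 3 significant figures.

1 ft³ = 29.9221 US quarts.
Then 0.0824 × 29.9221 ≈ 2.47 US qt.

2.47 US qt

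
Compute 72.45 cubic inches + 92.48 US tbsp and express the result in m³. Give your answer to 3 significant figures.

72.45 in³ = 0.00118724 m³ and 92.48 US tbsp = 0.00136748 m³.
0.00118724 + 0.00136748 ≈ 0.00255 m³.

0.00255 m³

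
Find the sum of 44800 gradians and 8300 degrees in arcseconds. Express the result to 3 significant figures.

1.75e+8 arcsec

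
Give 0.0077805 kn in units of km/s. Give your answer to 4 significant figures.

1 knot = 0.000514444 km/s.
So 0.0077805 × 0.000514444 ≈ 4.003 × 10^-6 km/s.

4.003 × 10^-6 km/s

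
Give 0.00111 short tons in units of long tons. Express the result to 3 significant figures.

1 short ton = 0.892857 long ton.
Then 0.00111 × 0.892857 ≈ 0.000991 long ton.

0.000991 long ton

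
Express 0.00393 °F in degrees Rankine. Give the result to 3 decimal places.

459.674 degrees Rankine

°R = °F + 459.67.
Applying the formula gives 459.674 °R.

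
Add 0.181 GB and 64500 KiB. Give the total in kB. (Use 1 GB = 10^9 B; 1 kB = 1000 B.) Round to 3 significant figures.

0.181 GB = 181000 kB and 64500 KiB = 66048.0 kB.
181000 + 66048.0 ≈ 247000 kB.

247000 kB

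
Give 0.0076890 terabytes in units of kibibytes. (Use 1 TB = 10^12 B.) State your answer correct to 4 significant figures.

7.509e+6 KiB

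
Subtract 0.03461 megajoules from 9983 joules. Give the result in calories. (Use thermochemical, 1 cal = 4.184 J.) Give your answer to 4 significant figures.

9983 J = 2385.99 cal and 0.03461 MJ = 8271.99 cal.
2385.99 − 8271.99 ≈ -5886 cal.

-5886 calories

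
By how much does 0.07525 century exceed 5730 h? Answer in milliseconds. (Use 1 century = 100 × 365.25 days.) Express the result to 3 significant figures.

2.17 × 10^11 milliseconds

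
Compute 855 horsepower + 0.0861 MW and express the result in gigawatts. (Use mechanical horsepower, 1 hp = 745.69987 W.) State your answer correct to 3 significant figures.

0.000724 GW

855 hp = 0.000637573 GW and 0.0861 MW = 8.61000e-5 GW.
0.000637573 + 8.61000e-5 ≈ 0.000724 GW.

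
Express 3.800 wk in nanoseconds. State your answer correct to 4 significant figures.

1 week = 6.04800 × 10^14 ns.
Thus 3.800 × 6.04800 × 10^14 ≈ 2.298 × 10^15 ns.

2.298 × 10^15 ns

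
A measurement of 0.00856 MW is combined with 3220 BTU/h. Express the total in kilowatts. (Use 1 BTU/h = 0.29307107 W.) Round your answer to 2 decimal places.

9.50 kilowatts

0.00856 MW = 8.56000 kW and 3220 BTU/h = 0.943689 kW.
8.56000 + 0.943689 ≈ 9.50 kW.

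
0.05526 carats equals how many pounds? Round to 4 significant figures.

1 ct = 0.000440925 lb.
Thus 0.05526 × 0.000440925 ≈ 2.437e-5 lb.

2.437e-5 lb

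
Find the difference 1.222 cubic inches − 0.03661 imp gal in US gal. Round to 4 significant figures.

-0.03868 US gal

1.222 in³ = 0.00529004 US gal and 0.03661 imp gal = 0.0439668 US gal.
0.00529004 − 0.0439668 ≈ -0.03868 US gal.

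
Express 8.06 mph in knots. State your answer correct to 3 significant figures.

7.00 kn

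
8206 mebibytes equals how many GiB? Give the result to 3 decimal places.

1 MiB = 0.0009765625 gibibytes.
Then 8206 × 0.0009765625 ≈ 8.014 GiB.

8.014 gibibytes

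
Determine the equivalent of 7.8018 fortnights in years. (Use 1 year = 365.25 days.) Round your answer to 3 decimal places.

0.299 years

1 fortnight = 0.0383299 yr.
7.8018 × 0.0383299 ≈ 0.299 yr.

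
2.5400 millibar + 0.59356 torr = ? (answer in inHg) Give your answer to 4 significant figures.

0.09837 inches of mercury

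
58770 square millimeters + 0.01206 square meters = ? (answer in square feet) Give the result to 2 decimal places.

0.76 ft²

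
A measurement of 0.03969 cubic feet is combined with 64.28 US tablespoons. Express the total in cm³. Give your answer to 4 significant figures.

0.03969 ft³ = 1123.90 cm³ and 64.28 US tbsp = 950.493 cm³.
1123.90 + 950.493 ≈ 2074 cm³.

2074 cm³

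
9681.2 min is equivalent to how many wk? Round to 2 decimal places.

1 min = 9.92063e-5 wk.
Thus 9681.2 × 9.92063e-5 ≈ 0.96 wk.

0.96 wk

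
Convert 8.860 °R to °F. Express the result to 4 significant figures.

-450.8 degrees Fahrenheit

°R = °F + 459.67.
Applying the formula gives -450.8 °F.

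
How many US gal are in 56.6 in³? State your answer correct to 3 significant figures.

1 in³ = 0.00432900 US gal.
So 56.6 × 0.00432900 ≈ 0.245 US gal.

0.245 US gal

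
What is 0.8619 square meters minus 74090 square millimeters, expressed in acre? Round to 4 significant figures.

0.8619 m² = 0.000212980 acre and 74090 mm² = 1.83080 × 10^-5 acre.
0.000212980 − 1.83080 × 10^-5 ≈ 0.0001947 acre.

0.0001947 acre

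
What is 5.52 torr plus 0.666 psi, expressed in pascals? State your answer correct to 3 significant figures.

5330 pascals

5.52 torr = 735.939 Pa and 0.666 psi = 4591.91 Pa.
735.939 + 4591.91 ≈ 5330 Pa.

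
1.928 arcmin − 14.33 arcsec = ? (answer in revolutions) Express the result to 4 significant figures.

7.820e-5 revolutions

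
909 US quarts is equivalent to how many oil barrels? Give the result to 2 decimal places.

1 US qt = 0.00595238 bbl.
909 × 0.00595238 ≈ 5.41 bbl.

5.41 bbl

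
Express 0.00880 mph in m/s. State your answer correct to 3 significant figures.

0.00393 m/s

1 mile per hour = 0.447040 m/s.
Thus 0.00880 × 0.447040 ≈ 0.00393 m/s.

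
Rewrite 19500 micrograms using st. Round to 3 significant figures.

3.07 × 10^-6 st

1 microgram = 1.57473 × 10^-10 st.
Thus 19500 × 1.57473 × 10^-10 ≈ 3.07 × 10^-6 st.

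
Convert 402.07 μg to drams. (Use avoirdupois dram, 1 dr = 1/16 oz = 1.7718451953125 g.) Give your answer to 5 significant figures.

0.00022692 dr

1 microgram = 5.64383e-7 drams.
402.07 × 5.64383e-7 ≈ 0.00022692 dr.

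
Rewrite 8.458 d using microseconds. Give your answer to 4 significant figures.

1 d = 8.64000e+10 μs.
Thus 8.458 × 8.64000e+10 ≈ 7.308e+11 μs.

7.308e+11 μs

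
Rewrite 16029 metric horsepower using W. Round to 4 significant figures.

1 PS = 735.499 watts.
Thus 16029 × 735.499 ≈ 1.179e+7 W.

1.179e+7 watts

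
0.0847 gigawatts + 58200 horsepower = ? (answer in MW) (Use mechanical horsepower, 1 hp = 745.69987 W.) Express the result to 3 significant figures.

128 megawatts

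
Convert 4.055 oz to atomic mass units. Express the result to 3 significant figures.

1 oz = 1.70725e+25 u.
4.055 × 1.70725e+25 ≈ 6.92e+25 u.

6.92e+25 u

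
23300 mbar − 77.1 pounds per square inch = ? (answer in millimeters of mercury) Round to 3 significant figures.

23300 mbar = 17476.4 mmHg and 77.1 psi = 3987.22 mmHg.
17476.4 − 3987.22 ≈ 13500 mmHg.

13500 millimeters of mercury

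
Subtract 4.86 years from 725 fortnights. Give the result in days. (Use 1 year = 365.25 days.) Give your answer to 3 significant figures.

8370 d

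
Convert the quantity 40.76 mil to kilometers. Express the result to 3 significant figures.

1.04 × 10^-6 kilometers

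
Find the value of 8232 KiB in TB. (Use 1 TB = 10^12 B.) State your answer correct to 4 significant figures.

1 kibibyte = 1.02400e-9 terabytes.
8232 × 1.02400e-9 ≈ 8.430e-6 TB.

8.430e-6 terabytes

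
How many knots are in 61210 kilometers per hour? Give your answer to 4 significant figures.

1 kilometer per hour = 0.539957 knots.
61210 × 0.539957 ≈ 33050 kn.

33050 knots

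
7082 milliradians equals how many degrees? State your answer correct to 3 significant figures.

1 mrad = 0.0572958 °.
So 7082 × 0.0572958 ≈ 406 °.

406 degrees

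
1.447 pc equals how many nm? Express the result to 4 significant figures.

1 pc = 3.08568 × 10^25 nm.
So 1.447 × 3.08568 × 10^25 ≈ 4.465 × 10^25 nm.

4.465 × 10^25 nanometers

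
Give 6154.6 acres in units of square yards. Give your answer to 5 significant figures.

2.9788 × 10^7 yd²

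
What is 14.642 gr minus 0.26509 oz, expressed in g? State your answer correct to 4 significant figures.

14.642 gr = 0.948786 g and 0.26509 oz = 7.51518 g.
0.948786 − 7.51518 ≈ -6.566 g.

-6.566 grams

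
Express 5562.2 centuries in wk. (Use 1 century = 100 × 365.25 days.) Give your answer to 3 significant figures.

2.90e+7 weeks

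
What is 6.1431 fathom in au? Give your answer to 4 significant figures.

1 fathom = 1.22248 × 10^-11 au.
6.1431 × 1.22248 × 10^-11 ≈ 7.510 × 10^-11 au.

7.510 × 10^-11 astronomical units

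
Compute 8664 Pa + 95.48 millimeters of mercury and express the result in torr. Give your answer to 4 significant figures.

8664 Pa = 64.9853 torr and 95.48 mmHg = 95.4800 torr.
64.9853 + 95.4800 ≈ 160.5 torr.

160.5 torr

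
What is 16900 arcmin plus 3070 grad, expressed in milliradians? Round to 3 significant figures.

16900 arcmin = 4916.01 mrad and 3070 grad = 48223.4 mrad.
4916.01 + 48223.4 ≈ 53100 mrad.

53100 mrad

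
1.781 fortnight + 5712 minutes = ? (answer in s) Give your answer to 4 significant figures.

2.497e+6 seconds

1.781 fortnight = 2.15430e+6 s and 5712 min = 342720 s.
2.15430e+6 + 342720 ≈ 2.497e+6 s.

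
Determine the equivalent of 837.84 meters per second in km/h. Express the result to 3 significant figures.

3020 km/h

1 meter per second = 3.60000 km/h.
837.84 × 3.60000 ≈ 3020 km/h.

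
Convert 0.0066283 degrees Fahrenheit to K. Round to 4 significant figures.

K = (°F + 459.67) × 5/9.
Applying the formula gives 255.4 K.

255.4 K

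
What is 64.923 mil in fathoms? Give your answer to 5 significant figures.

1 mil = 1.38889e-5 fathoms.
So 64.923 × 1.38889e-5 ≈ 0.00090171 fathom.

0.00090171 fathom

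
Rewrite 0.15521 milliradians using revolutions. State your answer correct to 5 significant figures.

1 mrad = 0.000159155 rev.
Thus 0.15521 × 0.000159155 ≈ 2.4702e-5 rev.

2.4702e-5 revolutions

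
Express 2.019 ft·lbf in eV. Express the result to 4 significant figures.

1.709 × 10^19 electronvolts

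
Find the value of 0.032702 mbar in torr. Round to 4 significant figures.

0.02453 torr

1 millibar = 0.750062 torr.
So 0.032702 × 0.750062 ≈ 0.02453 torr.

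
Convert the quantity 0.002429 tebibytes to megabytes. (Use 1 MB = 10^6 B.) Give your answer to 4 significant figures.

2671 megabytes

1 TiB = 1.09951e+6 MB.
0.002429 × 1.09951e+6 ≈ 2671 MB.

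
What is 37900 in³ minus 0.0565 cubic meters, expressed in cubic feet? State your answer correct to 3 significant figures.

37900 in³ = 21.9329 ft³ and 0.0565 m³ = 1.99528 ft³.
21.9329 − 1.99528 ≈ 19.9 ft³.

19.9 cubic feet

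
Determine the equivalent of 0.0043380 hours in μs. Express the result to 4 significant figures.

1.562 × 10^7 μs

1 h = 3.60000 × 10^9 microseconds.
Thus 0.0043380 × 3.60000 × 10^9 ≈ 1.562 × 10^7 μs.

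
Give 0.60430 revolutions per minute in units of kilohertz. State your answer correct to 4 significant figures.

1.007e-5 kilohertz

1 revolution per minute = 1.66667e-5 kilohertz.
So 0.60430 × 1.66667e-5 ≈ 1.007e-5 kHz.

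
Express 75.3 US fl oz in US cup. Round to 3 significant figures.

1 US fluid ounce = 0.125000 US cup.
75.3 × 0.125000 ≈ 9.41 US cup.

9.41 US cups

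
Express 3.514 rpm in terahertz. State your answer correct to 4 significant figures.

5.857 × 10^-14 THz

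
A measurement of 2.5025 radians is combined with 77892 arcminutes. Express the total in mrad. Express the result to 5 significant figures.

25160 milliradians

2.5025 rad = 2502.50 mrad and 77892 arcmin = 22657.9 mrad.
2502.50 + 22657.9 ≈ 25160 mrad.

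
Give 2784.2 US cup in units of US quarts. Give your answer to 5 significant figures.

1 US cup = 0.250000 US quarts.
So 2784.2 × 0.250000 ≈ 696.05 US qt.

696.05 US qt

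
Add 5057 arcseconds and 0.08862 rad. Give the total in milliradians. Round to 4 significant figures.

5057 arcsec = 24.5170 mrad and 0.08862 rad = 88.6200 mrad.
24.5170 + 88.6200 ≈ 113.1 mrad.

113.1 mrad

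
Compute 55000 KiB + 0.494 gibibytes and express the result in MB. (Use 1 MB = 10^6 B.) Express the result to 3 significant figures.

587 megabytes

55000 KiB = 56.3200 MB and 0.494 GiB = 530.428 MB.
56.3200 + 530.428 ≈ 587 MB.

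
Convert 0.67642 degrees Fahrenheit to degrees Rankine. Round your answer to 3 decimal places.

460.346 °R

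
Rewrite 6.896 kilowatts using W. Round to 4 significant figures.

1 kW = 1000.00 W.
Then 6.896 × 1000.00 ≈ 6896 W.

6896 watts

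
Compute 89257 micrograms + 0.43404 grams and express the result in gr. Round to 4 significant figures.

8.076 gr

89257 μg = 1.37745 gr and 0.43404 g = 6.69826 gr.
1.37745 + 6.69826 ≈ 8.076 gr.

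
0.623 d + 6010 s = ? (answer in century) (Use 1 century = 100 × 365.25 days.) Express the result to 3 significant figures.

1.90e-5 century

0.623 d = 1.70568e-5 century and 6010 s = 1.90445e-6 century.
1.70568e-5 + 1.90445e-6 ≈ 1.90e-5 century.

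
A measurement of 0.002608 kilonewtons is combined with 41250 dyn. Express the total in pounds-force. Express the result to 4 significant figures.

0.002608 kN = 0.586302 lbf and 41250 dyn = 0.0927337 lbf.
0.586302 + 0.0927337 ≈ 0.6790 lbf.

0.6790 lbf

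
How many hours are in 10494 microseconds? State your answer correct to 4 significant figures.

2.915 × 10^-6 h

1 μs = 2.77778 × 10^-10 h.
Thus 10494 × 2.77778 × 10^-10 ≈ 2.915 × 10^-6 h.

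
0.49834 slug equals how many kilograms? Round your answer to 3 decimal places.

1 slug = 14.5939 kilograms.
Thus 0.49834 × 14.5939 ≈ 7.273 kg.

7.273 kg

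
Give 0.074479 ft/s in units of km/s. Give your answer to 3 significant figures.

2.27 × 10^-5 km/s

1 ft/s = 0.000304800 km/s.
So 0.074479 × 0.000304800 ≈ 2.27 × 10^-5 km/s.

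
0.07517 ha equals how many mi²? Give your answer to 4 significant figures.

0.0002902 mi²

1 hectare = 0.00386102 square miles.
So 0.07517 × 0.00386102 ≈ 0.0002902 mi².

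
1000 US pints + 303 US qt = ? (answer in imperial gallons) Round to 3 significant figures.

1000 US pt = 104.084 imp gal and 303 US qt = 63.0751 imp gal.
104.084 + 63.0751 ≈ 167 imp gal.

167 imp gal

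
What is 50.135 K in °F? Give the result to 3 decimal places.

K = (°F + 459.67) × 5/9.
Applying the formula gives -369.427 °F.

-369.427 °F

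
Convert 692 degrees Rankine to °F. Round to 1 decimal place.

232.3 degrees Fahrenheit

°R = °F + 459.67.
Applying the formula gives 232.3 °F.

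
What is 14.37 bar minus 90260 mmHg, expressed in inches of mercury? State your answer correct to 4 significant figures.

-3129 inHg

14.37 bar = 424.346 inHg and 90260 mmHg = 3553.54 inHg.
424.346 − 3553.54 ≈ -3129 inHg.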